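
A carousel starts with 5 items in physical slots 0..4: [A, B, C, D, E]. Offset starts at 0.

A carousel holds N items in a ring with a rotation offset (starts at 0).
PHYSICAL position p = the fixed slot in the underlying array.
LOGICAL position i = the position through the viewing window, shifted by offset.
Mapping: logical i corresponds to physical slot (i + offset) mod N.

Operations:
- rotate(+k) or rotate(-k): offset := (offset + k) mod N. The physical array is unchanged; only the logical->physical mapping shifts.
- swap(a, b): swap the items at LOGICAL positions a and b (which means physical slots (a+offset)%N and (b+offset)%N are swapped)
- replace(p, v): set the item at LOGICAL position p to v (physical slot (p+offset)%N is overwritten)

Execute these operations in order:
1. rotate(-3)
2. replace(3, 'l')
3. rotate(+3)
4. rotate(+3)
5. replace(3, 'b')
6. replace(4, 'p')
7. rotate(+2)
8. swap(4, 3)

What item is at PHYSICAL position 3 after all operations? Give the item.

After op 1 (rotate(-3)): offset=2, physical=[A,B,C,D,E], logical=[C,D,E,A,B]
After op 2 (replace(3, 'l')): offset=2, physical=[l,B,C,D,E], logical=[C,D,E,l,B]
After op 3 (rotate(+3)): offset=0, physical=[l,B,C,D,E], logical=[l,B,C,D,E]
After op 4 (rotate(+3)): offset=3, physical=[l,B,C,D,E], logical=[D,E,l,B,C]
After op 5 (replace(3, 'b')): offset=3, physical=[l,b,C,D,E], logical=[D,E,l,b,C]
After op 6 (replace(4, 'p')): offset=3, physical=[l,b,p,D,E], logical=[D,E,l,b,p]
After op 7 (rotate(+2)): offset=0, physical=[l,b,p,D,E], logical=[l,b,p,D,E]
After op 8 (swap(4, 3)): offset=0, physical=[l,b,p,E,D], logical=[l,b,p,E,D]

Answer: E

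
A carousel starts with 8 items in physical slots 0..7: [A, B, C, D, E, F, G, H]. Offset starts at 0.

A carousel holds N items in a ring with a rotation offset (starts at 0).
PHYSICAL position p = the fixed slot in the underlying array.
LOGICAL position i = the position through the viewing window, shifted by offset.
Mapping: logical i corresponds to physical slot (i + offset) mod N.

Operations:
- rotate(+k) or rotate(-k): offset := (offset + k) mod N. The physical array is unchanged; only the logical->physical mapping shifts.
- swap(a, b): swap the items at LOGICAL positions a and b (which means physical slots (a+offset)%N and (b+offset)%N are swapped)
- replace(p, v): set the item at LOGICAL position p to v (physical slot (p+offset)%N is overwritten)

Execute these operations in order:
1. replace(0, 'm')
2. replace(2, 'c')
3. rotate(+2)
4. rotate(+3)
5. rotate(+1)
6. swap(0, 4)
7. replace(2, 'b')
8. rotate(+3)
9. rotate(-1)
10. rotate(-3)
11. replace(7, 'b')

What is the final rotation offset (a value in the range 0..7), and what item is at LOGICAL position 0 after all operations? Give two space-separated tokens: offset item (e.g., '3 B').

Answer: 5 F

Derivation:
After op 1 (replace(0, 'm')): offset=0, physical=[m,B,C,D,E,F,G,H], logical=[m,B,C,D,E,F,G,H]
After op 2 (replace(2, 'c')): offset=0, physical=[m,B,c,D,E,F,G,H], logical=[m,B,c,D,E,F,G,H]
After op 3 (rotate(+2)): offset=2, physical=[m,B,c,D,E,F,G,H], logical=[c,D,E,F,G,H,m,B]
After op 4 (rotate(+3)): offset=5, physical=[m,B,c,D,E,F,G,H], logical=[F,G,H,m,B,c,D,E]
After op 5 (rotate(+1)): offset=6, physical=[m,B,c,D,E,F,G,H], logical=[G,H,m,B,c,D,E,F]
After op 6 (swap(0, 4)): offset=6, physical=[m,B,G,D,E,F,c,H], logical=[c,H,m,B,G,D,E,F]
After op 7 (replace(2, 'b')): offset=6, physical=[b,B,G,D,E,F,c,H], logical=[c,H,b,B,G,D,E,F]
After op 8 (rotate(+3)): offset=1, physical=[b,B,G,D,E,F,c,H], logical=[B,G,D,E,F,c,H,b]
After op 9 (rotate(-1)): offset=0, physical=[b,B,G,D,E,F,c,H], logical=[b,B,G,D,E,F,c,H]
After op 10 (rotate(-3)): offset=5, physical=[b,B,G,D,E,F,c,H], logical=[F,c,H,b,B,G,D,E]
After op 11 (replace(7, 'b')): offset=5, physical=[b,B,G,D,b,F,c,H], logical=[F,c,H,b,B,G,D,b]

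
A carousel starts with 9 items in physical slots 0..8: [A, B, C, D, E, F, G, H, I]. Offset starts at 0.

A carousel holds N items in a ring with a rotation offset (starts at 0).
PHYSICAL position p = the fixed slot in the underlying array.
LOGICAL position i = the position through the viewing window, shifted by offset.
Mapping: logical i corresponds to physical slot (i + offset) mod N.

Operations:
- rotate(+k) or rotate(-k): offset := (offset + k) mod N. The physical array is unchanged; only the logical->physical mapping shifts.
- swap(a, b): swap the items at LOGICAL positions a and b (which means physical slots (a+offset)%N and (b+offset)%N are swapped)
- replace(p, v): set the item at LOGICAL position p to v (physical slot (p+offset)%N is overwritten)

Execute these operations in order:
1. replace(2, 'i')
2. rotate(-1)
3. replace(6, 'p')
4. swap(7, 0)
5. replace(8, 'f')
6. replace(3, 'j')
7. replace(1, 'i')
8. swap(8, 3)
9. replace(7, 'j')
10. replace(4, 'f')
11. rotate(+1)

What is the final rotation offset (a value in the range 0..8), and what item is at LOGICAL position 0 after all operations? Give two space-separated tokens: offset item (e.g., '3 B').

After op 1 (replace(2, 'i')): offset=0, physical=[A,B,i,D,E,F,G,H,I], logical=[A,B,i,D,E,F,G,H,I]
After op 2 (rotate(-1)): offset=8, physical=[A,B,i,D,E,F,G,H,I], logical=[I,A,B,i,D,E,F,G,H]
After op 3 (replace(6, 'p')): offset=8, physical=[A,B,i,D,E,p,G,H,I], logical=[I,A,B,i,D,E,p,G,H]
After op 4 (swap(7, 0)): offset=8, physical=[A,B,i,D,E,p,I,H,G], logical=[G,A,B,i,D,E,p,I,H]
After op 5 (replace(8, 'f')): offset=8, physical=[A,B,i,D,E,p,I,f,G], logical=[G,A,B,i,D,E,p,I,f]
After op 6 (replace(3, 'j')): offset=8, physical=[A,B,j,D,E,p,I,f,G], logical=[G,A,B,j,D,E,p,I,f]
After op 7 (replace(1, 'i')): offset=8, physical=[i,B,j,D,E,p,I,f,G], logical=[G,i,B,j,D,E,p,I,f]
After op 8 (swap(8, 3)): offset=8, physical=[i,B,f,D,E,p,I,j,G], logical=[G,i,B,f,D,E,p,I,j]
After op 9 (replace(7, 'j')): offset=8, physical=[i,B,f,D,E,p,j,j,G], logical=[G,i,B,f,D,E,p,j,j]
After op 10 (replace(4, 'f')): offset=8, physical=[i,B,f,f,E,p,j,j,G], logical=[G,i,B,f,f,E,p,j,j]
After op 11 (rotate(+1)): offset=0, physical=[i,B,f,f,E,p,j,j,G], logical=[i,B,f,f,E,p,j,j,G]

Answer: 0 i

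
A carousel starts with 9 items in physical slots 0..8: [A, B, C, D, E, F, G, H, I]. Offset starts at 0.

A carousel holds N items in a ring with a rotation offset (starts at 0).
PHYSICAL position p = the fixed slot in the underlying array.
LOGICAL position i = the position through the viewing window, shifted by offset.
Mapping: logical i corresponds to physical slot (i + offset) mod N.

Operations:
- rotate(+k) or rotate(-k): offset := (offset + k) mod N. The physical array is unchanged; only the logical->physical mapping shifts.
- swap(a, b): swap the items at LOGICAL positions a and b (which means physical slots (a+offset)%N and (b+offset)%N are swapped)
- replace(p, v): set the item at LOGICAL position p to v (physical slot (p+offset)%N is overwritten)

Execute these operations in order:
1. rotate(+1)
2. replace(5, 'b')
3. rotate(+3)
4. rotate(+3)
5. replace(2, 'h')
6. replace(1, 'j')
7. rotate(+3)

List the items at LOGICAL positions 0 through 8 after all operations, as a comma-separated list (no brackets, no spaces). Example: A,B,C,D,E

After op 1 (rotate(+1)): offset=1, physical=[A,B,C,D,E,F,G,H,I], logical=[B,C,D,E,F,G,H,I,A]
After op 2 (replace(5, 'b')): offset=1, physical=[A,B,C,D,E,F,b,H,I], logical=[B,C,D,E,F,b,H,I,A]
After op 3 (rotate(+3)): offset=4, physical=[A,B,C,D,E,F,b,H,I], logical=[E,F,b,H,I,A,B,C,D]
After op 4 (rotate(+3)): offset=7, physical=[A,B,C,D,E,F,b,H,I], logical=[H,I,A,B,C,D,E,F,b]
After op 5 (replace(2, 'h')): offset=7, physical=[h,B,C,D,E,F,b,H,I], logical=[H,I,h,B,C,D,E,F,b]
After op 6 (replace(1, 'j')): offset=7, physical=[h,B,C,D,E,F,b,H,j], logical=[H,j,h,B,C,D,E,F,b]
After op 7 (rotate(+3)): offset=1, physical=[h,B,C,D,E,F,b,H,j], logical=[B,C,D,E,F,b,H,j,h]

Answer: B,C,D,E,F,b,H,j,h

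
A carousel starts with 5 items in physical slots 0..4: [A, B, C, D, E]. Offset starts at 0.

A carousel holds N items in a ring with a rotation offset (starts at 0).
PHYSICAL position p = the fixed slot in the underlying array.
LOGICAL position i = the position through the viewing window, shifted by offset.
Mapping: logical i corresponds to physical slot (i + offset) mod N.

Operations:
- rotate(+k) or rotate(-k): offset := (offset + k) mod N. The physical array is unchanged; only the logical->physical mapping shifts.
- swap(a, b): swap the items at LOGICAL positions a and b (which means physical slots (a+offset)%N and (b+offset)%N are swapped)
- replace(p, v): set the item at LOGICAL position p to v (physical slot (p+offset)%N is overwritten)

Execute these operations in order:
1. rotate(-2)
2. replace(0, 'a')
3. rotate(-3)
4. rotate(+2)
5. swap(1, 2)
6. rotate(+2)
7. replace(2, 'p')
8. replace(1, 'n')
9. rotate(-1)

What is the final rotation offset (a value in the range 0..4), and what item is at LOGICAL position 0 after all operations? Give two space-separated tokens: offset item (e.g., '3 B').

Answer: 3 E

Derivation:
After op 1 (rotate(-2)): offset=3, physical=[A,B,C,D,E], logical=[D,E,A,B,C]
After op 2 (replace(0, 'a')): offset=3, physical=[A,B,C,a,E], logical=[a,E,A,B,C]
After op 3 (rotate(-3)): offset=0, physical=[A,B,C,a,E], logical=[A,B,C,a,E]
After op 4 (rotate(+2)): offset=2, physical=[A,B,C,a,E], logical=[C,a,E,A,B]
After op 5 (swap(1, 2)): offset=2, physical=[A,B,C,E,a], logical=[C,E,a,A,B]
After op 6 (rotate(+2)): offset=4, physical=[A,B,C,E,a], logical=[a,A,B,C,E]
After op 7 (replace(2, 'p')): offset=4, physical=[A,p,C,E,a], logical=[a,A,p,C,E]
After op 8 (replace(1, 'n')): offset=4, physical=[n,p,C,E,a], logical=[a,n,p,C,E]
After op 9 (rotate(-1)): offset=3, physical=[n,p,C,E,a], logical=[E,a,n,p,C]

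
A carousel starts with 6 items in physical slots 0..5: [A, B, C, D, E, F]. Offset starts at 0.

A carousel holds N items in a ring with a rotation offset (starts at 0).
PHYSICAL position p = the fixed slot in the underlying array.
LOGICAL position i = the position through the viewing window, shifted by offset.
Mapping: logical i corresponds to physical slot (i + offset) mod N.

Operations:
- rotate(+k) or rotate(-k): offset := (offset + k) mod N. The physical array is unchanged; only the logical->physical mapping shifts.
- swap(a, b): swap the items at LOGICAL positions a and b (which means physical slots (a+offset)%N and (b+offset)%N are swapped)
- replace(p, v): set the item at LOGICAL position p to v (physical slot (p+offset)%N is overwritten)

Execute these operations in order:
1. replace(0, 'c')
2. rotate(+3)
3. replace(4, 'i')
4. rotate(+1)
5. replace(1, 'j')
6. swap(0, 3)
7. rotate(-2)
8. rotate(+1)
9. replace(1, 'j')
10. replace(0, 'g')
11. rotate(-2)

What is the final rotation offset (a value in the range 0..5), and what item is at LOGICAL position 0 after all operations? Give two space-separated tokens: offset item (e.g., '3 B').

After op 1 (replace(0, 'c')): offset=0, physical=[c,B,C,D,E,F], logical=[c,B,C,D,E,F]
After op 2 (rotate(+3)): offset=3, physical=[c,B,C,D,E,F], logical=[D,E,F,c,B,C]
After op 3 (replace(4, 'i')): offset=3, physical=[c,i,C,D,E,F], logical=[D,E,F,c,i,C]
After op 4 (rotate(+1)): offset=4, physical=[c,i,C,D,E,F], logical=[E,F,c,i,C,D]
After op 5 (replace(1, 'j')): offset=4, physical=[c,i,C,D,E,j], logical=[E,j,c,i,C,D]
After op 6 (swap(0, 3)): offset=4, physical=[c,E,C,D,i,j], logical=[i,j,c,E,C,D]
After op 7 (rotate(-2)): offset=2, physical=[c,E,C,D,i,j], logical=[C,D,i,j,c,E]
After op 8 (rotate(+1)): offset=3, physical=[c,E,C,D,i,j], logical=[D,i,j,c,E,C]
After op 9 (replace(1, 'j')): offset=3, physical=[c,E,C,D,j,j], logical=[D,j,j,c,E,C]
After op 10 (replace(0, 'g')): offset=3, physical=[c,E,C,g,j,j], logical=[g,j,j,c,E,C]
After op 11 (rotate(-2)): offset=1, physical=[c,E,C,g,j,j], logical=[E,C,g,j,j,c]

Answer: 1 E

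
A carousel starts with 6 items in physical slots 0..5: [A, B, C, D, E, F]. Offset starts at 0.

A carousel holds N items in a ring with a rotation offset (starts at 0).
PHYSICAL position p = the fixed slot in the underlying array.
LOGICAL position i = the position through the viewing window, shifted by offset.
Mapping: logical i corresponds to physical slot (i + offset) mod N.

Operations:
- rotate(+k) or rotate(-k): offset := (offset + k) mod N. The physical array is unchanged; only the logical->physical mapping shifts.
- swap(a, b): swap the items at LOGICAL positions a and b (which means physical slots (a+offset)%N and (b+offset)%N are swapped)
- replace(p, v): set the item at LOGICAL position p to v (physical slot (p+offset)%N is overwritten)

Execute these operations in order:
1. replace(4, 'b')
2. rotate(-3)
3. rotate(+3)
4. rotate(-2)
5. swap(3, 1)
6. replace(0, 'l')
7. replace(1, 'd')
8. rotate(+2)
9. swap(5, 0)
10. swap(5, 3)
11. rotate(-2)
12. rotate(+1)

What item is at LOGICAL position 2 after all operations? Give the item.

After op 1 (replace(4, 'b')): offset=0, physical=[A,B,C,D,b,F], logical=[A,B,C,D,b,F]
After op 2 (rotate(-3)): offset=3, physical=[A,B,C,D,b,F], logical=[D,b,F,A,B,C]
After op 3 (rotate(+3)): offset=0, physical=[A,B,C,D,b,F], logical=[A,B,C,D,b,F]
After op 4 (rotate(-2)): offset=4, physical=[A,B,C,D,b,F], logical=[b,F,A,B,C,D]
After op 5 (swap(3, 1)): offset=4, physical=[A,F,C,D,b,B], logical=[b,B,A,F,C,D]
After op 6 (replace(0, 'l')): offset=4, physical=[A,F,C,D,l,B], logical=[l,B,A,F,C,D]
After op 7 (replace(1, 'd')): offset=4, physical=[A,F,C,D,l,d], logical=[l,d,A,F,C,D]
After op 8 (rotate(+2)): offset=0, physical=[A,F,C,D,l,d], logical=[A,F,C,D,l,d]
After op 9 (swap(5, 0)): offset=0, physical=[d,F,C,D,l,A], logical=[d,F,C,D,l,A]
After op 10 (swap(5, 3)): offset=0, physical=[d,F,C,A,l,D], logical=[d,F,C,A,l,D]
After op 11 (rotate(-2)): offset=4, physical=[d,F,C,A,l,D], logical=[l,D,d,F,C,A]
After op 12 (rotate(+1)): offset=5, physical=[d,F,C,A,l,D], logical=[D,d,F,C,A,l]

Answer: F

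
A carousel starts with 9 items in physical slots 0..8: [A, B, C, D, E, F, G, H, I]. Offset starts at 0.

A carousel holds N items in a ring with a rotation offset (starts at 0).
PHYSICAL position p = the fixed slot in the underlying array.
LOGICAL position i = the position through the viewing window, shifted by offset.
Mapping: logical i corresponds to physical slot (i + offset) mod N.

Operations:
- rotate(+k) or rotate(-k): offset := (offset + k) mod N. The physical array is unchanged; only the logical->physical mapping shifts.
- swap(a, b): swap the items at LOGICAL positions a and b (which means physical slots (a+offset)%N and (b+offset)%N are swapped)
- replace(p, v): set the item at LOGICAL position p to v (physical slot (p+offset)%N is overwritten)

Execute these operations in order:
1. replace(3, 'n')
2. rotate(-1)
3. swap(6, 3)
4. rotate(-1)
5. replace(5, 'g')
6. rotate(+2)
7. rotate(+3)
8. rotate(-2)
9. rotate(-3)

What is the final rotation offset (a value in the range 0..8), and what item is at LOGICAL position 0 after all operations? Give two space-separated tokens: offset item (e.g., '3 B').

After op 1 (replace(3, 'n')): offset=0, physical=[A,B,C,n,E,F,G,H,I], logical=[A,B,C,n,E,F,G,H,I]
After op 2 (rotate(-1)): offset=8, physical=[A,B,C,n,E,F,G,H,I], logical=[I,A,B,C,n,E,F,G,H]
After op 3 (swap(6, 3)): offset=8, physical=[A,B,F,n,E,C,G,H,I], logical=[I,A,B,F,n,E,C,G,H]
After op 4 (rotate(-1)): offset=7, physical=[A,B,F,n,E,C,G,H,I], logical=[H,I,A,B,F,n,E,C,G]
After op 5 (replace(5, 'g')): offset=7, physical=[A,B,F,g,E,C,G,H,I], logical=[H,I,A,B,F,g,E,C,G]
After op 6 (rotate(+2)): offset=0, physical=[A,B,F,g,E,C,G,H,I], logical=[A,B,F,g,E,C,G,H,I]
After op 7 (rotate(+3)): offset=3, physical=[A,B,F,g,E,C,G,H,I], logical=[g,E,C,G,H,I,A,B,F]
After op 8 (rotate(-2)): offset=1, physical=[A,B,F,g,E,C,G,H,I], logical=[B,F,g,E,C,G,H,I,A]
After op 9 (rotate(-3)): offset=7, physical=[A,B,F,g,E,C,G,H,I], logical=[H,I,A,B,F,g,E,C,G]

Answer: 7 H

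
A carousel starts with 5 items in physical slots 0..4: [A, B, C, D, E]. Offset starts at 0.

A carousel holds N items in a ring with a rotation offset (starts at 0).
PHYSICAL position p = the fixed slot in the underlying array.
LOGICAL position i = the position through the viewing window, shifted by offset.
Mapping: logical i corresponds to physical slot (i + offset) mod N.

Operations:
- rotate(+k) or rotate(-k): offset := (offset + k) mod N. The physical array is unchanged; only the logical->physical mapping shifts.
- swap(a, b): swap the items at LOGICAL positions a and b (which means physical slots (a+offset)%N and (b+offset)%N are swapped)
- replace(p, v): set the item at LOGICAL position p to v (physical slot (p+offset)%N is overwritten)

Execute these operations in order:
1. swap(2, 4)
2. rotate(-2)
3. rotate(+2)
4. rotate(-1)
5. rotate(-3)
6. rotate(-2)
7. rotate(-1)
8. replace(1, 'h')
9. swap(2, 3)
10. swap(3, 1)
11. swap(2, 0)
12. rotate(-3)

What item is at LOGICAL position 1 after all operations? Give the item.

After op 1 (swap(2, 4)): offset=0, physical=[A,B,E,D,C], logical=[A,B,E,D,C]
After op 2 (rotate(-2)): offset=3, physical=[A,B,E,D,C], logical=[D,C,A,B,E]
After op 3 (rotate(+2)): offset=0, physical=[A,B,E,D,C], logical=[A,B,E,D,C]
After op 4 (rotate(-1)): offset=4, physical=[A,B,E,D,C], logical=[C,A,B,E,D]
After op 5 (rotate(-3)): offset=1, physical=[A,B,E,D,C], logical=[B,E,D,C,A]
After op 6 (rotate(-2)): offset=4, physical=[A,B,E,D,C], logical=[C,A,B,E,D]
After op 7 (rotate(-1)): offset=3, physical=[A,B,E,D,C], logical=[D,C,A,B,E]
After op 8 (replace(1, 'h')): offset=3, physical=[A,B,E,D,h], logical=[D,h,A,B,E]
After op 9 (swap(2, 3)): offset=3, physical=[B,A,E,D,h], logical=[D,h,B,A,E]
After op 10 (swap(3, 1)): offset=3, physical=[B,h,E,D,A], logical=[D,A,B,h,E]
After op 11 (swap(2, 0)): offset=3, physical=[D,h,E,B,A], logical=[B,A,D,h,E]
After op 12 (rotate(-3)): offset=0, physical=[D,h,E,B,A], logical=[D,h,E,B,A]

Answer: h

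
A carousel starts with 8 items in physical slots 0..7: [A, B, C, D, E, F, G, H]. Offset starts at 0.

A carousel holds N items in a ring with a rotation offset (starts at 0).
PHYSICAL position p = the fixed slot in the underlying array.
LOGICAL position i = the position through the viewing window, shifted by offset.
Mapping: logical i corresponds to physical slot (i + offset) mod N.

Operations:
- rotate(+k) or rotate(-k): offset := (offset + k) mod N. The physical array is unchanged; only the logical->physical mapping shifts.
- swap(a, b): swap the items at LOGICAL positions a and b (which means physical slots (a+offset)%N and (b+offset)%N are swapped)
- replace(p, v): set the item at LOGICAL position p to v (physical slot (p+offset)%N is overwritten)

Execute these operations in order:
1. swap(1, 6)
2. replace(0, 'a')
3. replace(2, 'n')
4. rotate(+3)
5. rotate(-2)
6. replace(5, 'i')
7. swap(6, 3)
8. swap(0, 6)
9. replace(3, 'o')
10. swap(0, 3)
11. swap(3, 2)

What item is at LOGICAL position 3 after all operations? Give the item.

After op 1 (swap(1, 6)): offset=0, physical=[A,G,C,D,E,F,B,H], logical=[A,G,C,D,E,F,B,H]
After op 2 (replace(0, 'a')): offset=0, physical=[a,G,C,D,E,F,B,H], logical=[a,G,C,D,E,F,B,H]
After op 3 (replace(2, 'n')): offset=0, physical=[a,G,n,D,E,F,B,H], logical=[a,G,n,D,E,F,B,H]
After op 4 (rotate(+3)): offset=3, physical=[a,G,n,D,E,F,B,H], logical=[D,E,F,B,H,a,G,n]
After op 5 (rotate(-2)): offset=1, physical=[a,G,n,D,E,F,B,H], logical=[G,n,D,E,F,B,H,a]
After op 6 (replace(5, 'i')): offset=1, physical=[a,G,n,D,E,F,i,H], logical=[G,n,D,E,F,i,H,a]
After op 7 (swap(6, 3)): offset=1, physical=[a,G,n,D,H,F,i,E], logical=[G,n,D,H,F,i,E,a]
After op 8 (swap(0, 6)): offset=1, physical=[a,E,n,D,H,F,i,G], logical=[E,n,D,H,F,i,G,a]
After op 9 (replace(3, 'o')): offset=1, physical=[a,E,n,D,o,F,i,G], logical=[E,n,D,o,F,i,G,a]
After op 10 (swap(0, 3)): offset=1, physical=[a,o,n,D,E,F,i,G], logical=[o,n,D,E,F,i,G,a]
After op 11 (swap(3, 2)): offset=1, physical=[a,o,n,E,D,F,i,G], logical=[o,n,E,D,F,i,G,a]

Answer: D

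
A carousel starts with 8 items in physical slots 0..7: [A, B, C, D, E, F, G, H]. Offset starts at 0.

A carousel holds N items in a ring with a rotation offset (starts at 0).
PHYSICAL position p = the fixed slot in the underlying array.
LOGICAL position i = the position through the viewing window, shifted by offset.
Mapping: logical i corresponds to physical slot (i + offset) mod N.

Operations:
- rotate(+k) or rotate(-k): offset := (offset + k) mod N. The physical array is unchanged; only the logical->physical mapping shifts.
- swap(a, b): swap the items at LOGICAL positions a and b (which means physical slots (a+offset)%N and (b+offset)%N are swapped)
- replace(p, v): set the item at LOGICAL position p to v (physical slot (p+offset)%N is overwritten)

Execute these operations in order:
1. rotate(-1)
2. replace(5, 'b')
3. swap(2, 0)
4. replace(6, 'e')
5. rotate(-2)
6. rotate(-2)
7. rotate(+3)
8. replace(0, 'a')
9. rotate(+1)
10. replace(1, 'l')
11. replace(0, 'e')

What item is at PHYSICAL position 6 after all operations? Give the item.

Answer: a

Derivation:
After op 1 (rotate(-1)): offset=7, physical=[A,B,C,D,E,F,G,H], logical=[H,A,B,C,D,E,F,G]
After op 2 (replace(5, 'b')): offset=7, physical=[A,B,C,D,b,F,G,H], logical=[H,A,B,C,D,b,F,G]
After op 3 (swap(2, 0)): offset=7, physical=[A,H,C,D,b,F,G,B], logical=[B,A,H,C,D,b,F,G]
After op 4 (replace(6, 'e')): offset=7, physical=[A,H,C,D,b,e,G,B], logical=[B,A,H,C,D,b,e,G]
After op 5 (rotate(-2)): offset=5, physical=[A,H,C,D,b,e,G,B], logical=[e,G,B,A,H,C,D,b]
After op 6 (rotate(-2)): offset=3, physical=[A,H,C,D,b,e,G,B], logical=[D,b,e,G,B,A,H,C]
After op 7 (rotate(+3)): offset=6, physical=[A,H,C,D,b,e,G,B], logical=[G,B,A,H,C,D,b,e]
After op 8 (replace(0, 'a')): offset=6, physical=[A,H,C,D,b,e,a,B], logical=[a,B,A,H,C,D,b,e]
After op 9 (rotate(+1)): offset=7, physical=[A,H,C,D,b,e,a,B], logical=[B,A,H,C,D,b,e,a]
After op 10 (replace(1, 'l')): offset=7, physical=[l,H,C,D,b,e,a,B], logical=[B,l,H,C,D,b,e,a]
After op 11 (replace(0, 'e')): offset=7, physical=[l,H,C,D,b,e,a,e], logical=[e,l,H,C,D,b,e,a]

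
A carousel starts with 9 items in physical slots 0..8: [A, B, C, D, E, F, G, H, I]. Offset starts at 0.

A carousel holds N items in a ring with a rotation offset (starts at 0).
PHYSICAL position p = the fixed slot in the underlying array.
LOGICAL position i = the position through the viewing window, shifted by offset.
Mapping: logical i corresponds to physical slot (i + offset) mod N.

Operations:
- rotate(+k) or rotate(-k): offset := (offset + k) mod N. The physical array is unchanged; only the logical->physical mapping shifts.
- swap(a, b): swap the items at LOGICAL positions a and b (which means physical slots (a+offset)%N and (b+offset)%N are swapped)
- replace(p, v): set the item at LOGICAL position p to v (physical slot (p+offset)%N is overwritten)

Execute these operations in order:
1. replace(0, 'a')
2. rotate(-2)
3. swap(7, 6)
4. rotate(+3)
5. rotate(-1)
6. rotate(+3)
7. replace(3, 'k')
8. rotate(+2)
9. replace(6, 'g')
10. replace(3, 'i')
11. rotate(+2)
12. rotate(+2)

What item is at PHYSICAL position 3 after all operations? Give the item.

Answer: D

Derivation:
After op 1 (replace(0, 'a')): offset=0, physical=[a,B,C,D,E,F,G,H,I], logical=[a,B,C,D,E,F,G,H,I]
After op 2 (rotate(-2)): offset=7, physical=[a,B,C,D,E,F,G,H,I], logical=[H,I,a,B,C,D,E,F,G]
After op 3 (swap(7, 6)): offset=7, physical=[a,B,C,D,F,E,G,H,I], logical=[H,I,a,B,C,D,F,E,G]
After op 4 (rotate(+3)): offset=1, physical=[a,B,C,D,F,E,G,H,I], logical=[B,C,D,F,E,G,H,I,a]
After op 5 (rotate(-1)): offset=0, physical=[a,B,C,D,F,E,G,H,I], logical=[a,B,C,D,F,E,G,H,I]
After op 6 (rotate(+3)): offset=3, physical=[a,B,C,D,F,E,G,H,I], logical=[D,F,E,G,H,I,a,B,C]
After op 7 (replace(3, 'k')): offset=3, physical=[a,B,C,D,F,E,k,H,I], logical=[D,F,E,k,H,I,a,B,C]
After op 8 (rotate(+2)): offset=5, physical=[a,B,C,D,F,E,k,H,I], logical=[E,k,H,I,a,B,C,D,F]
After op 9 (replace(6, 'g')): offset=5, physical=[a,B,g,D,F,E,k,H,I], logical=[E,k,H,I,a,B,g,D,F]
After op 10 (replace(3, 'i')): offset=5, physical=[a,B,g,D,F,E,k,H,i], logical=[E,k,H,i,a,B,g,D,F]
After op 11 (rotate(+2)): offset=7, physical=[a,B,g,D,F,E,k,H,i], logical=[H,i,a,B,g,D,F,E,k]
After op 12 (rotate(+2)): offset=0, physical=[a,B,g,D,F,E,k,H,i], logical=[a,B,g,D,F,E,k,H,i]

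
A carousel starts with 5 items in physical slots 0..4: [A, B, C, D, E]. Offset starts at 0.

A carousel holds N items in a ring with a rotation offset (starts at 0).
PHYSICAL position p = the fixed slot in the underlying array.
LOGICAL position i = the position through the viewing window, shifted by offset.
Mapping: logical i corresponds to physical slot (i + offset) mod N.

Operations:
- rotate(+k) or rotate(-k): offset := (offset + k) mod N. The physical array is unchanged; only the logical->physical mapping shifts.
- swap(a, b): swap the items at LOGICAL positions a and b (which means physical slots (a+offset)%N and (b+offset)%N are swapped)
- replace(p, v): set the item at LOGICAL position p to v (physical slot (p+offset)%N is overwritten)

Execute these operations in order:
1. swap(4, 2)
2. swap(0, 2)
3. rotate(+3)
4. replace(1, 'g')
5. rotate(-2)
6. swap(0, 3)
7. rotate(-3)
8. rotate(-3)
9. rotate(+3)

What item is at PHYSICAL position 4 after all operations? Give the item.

Answer: B

Derivation:
After op 1 (swap(4, 2)): offset=0, physical=[A,B,E,D,C], logical=[A,B,E,D,C]
After op 2 (swap(0, 2)): offset=0, physical=[E,B,A,D,C], logical=[E,B,A,D,C]
After op 3 (rotate(+3)): offset=3, physical=[E,B,A,D,C], logical=[D,C,E,B,A]
After op 4 (replace(1, 'g')): offset=3, physical=[E,B,A,D,g], logical=[D,g,E,B,A]
After op 5 (rotate(-2)): offset=1, physical=[E,B,A,D,g], logical=[B,A,D,g,E]
After op 6 (swap(0, 3)): offset=1, physical=[E,g,A,D,B], logical=[g,A,D,B,E]
After op 7 (rotate(-3)): offset=3, physical=[E,g,A,D,B], logical=[D,B,E,g,A]
After op 8 (rotate(-3)): offset=0, physical=[E,g,A,D,B], logical=[E,g,A,D,B]
After op 9 (rotate(+3)): offset=3, physical=[E,g,A,D,B], logical=[D,B,E,g,A]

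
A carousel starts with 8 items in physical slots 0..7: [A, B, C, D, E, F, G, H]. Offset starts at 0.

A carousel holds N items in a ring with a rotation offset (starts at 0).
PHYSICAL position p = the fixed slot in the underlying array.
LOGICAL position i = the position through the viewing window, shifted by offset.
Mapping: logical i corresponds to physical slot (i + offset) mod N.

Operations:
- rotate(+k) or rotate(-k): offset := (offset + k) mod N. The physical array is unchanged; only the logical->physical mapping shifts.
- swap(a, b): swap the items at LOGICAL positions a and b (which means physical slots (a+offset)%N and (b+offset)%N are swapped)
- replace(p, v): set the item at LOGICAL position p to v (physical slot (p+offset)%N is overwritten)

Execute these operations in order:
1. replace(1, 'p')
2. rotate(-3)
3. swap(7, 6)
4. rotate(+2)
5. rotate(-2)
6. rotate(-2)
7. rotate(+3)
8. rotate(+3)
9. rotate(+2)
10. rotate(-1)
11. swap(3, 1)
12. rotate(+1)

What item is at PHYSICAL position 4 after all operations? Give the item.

After op 1 (replace(1, 'p')): offset=0, physical=[A,p,C,D,E,F,G,H], logical=[A,p,C,D,E,F,G,H]
After op 2 (rotate(-3)): offset=5, physical=[A,p,C,D,E,F,G,H], logical=[F,G,H,A,p,C,D,E]
After op 3 (swap(7, 6)): offset=5, physical=[A,p,C,E,D,F,G,H], logical=[F,G,H,A,p,C,E,D]
After op 4 (rotate(+2)): offset=7, physical=[A,p,C,E,D,F,G,H], logical=[H,A,p,C,E,D,F,G]
After op 5 (rotate(-2)): offset=5, physical=[A,p,C,E,D,F,G,H], logical=[F,G,H,A,p,C,E,D]
After op 6 (rotate(-2)): offset=3, physical=[A,p,C,E,D,F,G,H], logical=[E,D,F,G,H,A,p,C]
After op 7 (rotate(+3)): offset=6, physical=[A,p,C,E,D,F,G,H], logical=[G,H,A,p,C,E,D,F]
After op 8 (rotate(+3)): offset=1, physical=[A,p,C,E,D,F,G,H], logical=[p,C,E,D,F,G,H,A]
After op 9 (rotate(+2)): offset=3, physical=[A,p,C,E,D,F,G,H], logical=[E,D,F,G,H,A,p,C]
After op 10 (rotate(-1)): offset=2, physical=[A,p,C,E,D,F,G,H], logical=[C,E,D,F,G,H,A,p]
After op 11 (swap(3, 1)): offset=2, physical=[A,p,C,F,D,E,G,H], logical=[C,F,D,E,G,H,A,p]
After op 12 (rotate(+1)): offset=3, physical=[A,p,C,F,D,E,G,H], logical=[F,D,E,G,H,A,p,C]

Answer: D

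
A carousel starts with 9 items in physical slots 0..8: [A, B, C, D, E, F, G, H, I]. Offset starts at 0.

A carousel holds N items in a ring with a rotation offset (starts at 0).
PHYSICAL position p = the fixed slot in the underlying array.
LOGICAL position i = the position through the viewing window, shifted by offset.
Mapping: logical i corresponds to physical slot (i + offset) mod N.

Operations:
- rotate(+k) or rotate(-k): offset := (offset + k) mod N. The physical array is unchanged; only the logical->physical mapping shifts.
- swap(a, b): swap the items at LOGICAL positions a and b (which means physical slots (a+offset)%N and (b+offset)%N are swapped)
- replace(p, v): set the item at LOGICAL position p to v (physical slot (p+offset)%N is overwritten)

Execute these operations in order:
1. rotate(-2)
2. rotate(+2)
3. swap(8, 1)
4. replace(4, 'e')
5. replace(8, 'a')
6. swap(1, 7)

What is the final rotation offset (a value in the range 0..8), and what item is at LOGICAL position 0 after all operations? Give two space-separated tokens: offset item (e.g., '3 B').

Answer: 0 A

Derivation:
After op 1 (rotate(-2)): offset=7, physical=[A,B,C,D,E,F,G,H,I], logical=[H,I,A,B,C,D,E,F,G]
After op 2 (rotate(+2)): offset=0, physical=[A,B,C,D,E,F,G,H,I], logical=[A,B,C,D,E,F,G,H,I]
After op 3 (swap(8, 1)): offset=0, physical=[A,I,C,D,E,F,G,H,B], logical=[A,I,C,D,E,F,G,H,B]
After op 4 (replace(4, 'e')): offset=0, physical=[A,I,C,D,e,F,G,H,B], logical=[A,I,C,D,e,F,G,H,B]
After op 5 (replace(8, 'a')): offset=0, physical=[A,I,C,D,e,F,G,H,a], logical=[A,I,C,D,e,F,G,H,a]
After op 6 (swap(1, 7)): offset=0, physical=[A,H,C,D,e,F,G,I,a], logical=[A,H,C,D,e,F,G,I,a]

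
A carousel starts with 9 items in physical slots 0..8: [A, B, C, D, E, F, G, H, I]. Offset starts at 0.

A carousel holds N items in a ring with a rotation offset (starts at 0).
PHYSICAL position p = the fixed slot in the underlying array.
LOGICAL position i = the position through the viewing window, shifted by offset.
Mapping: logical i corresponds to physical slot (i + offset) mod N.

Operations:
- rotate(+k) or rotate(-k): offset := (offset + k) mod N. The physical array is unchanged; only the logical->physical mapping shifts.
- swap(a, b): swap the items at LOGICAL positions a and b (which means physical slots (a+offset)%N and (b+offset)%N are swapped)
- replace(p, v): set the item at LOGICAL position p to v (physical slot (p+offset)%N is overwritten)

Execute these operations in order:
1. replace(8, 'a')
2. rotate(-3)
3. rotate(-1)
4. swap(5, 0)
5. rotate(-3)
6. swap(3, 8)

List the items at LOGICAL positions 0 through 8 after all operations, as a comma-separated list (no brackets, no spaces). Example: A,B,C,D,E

Answer: C,D,E,F,G,H,a,A,B

Derivation:
After op 1 (replace(8, 'a')): offset=0, physical=[A,B,C,D,E,F,G,H,a], logical=[A,B,C,D,E,F,G,H,a]
After op 2 (rotate(-3)): offset=6, physical=[A,B,C,D,E,F,G,H,a], logical=[G,H,a,A,B,C,D,E,F]
After op 3 (rotate(-1)): offset=5, physical=[A,B,C,D,E,F,G,H,a], logical=[F,G,H,a,A,B,C,D,E]
After op 4 (swap(5, 0)): offset=5, physical=[A,F,C,D,E,B,G,H,a], logical=[B,G,H,a,A,F,C,D,E]
After op 5 (rotate(-3)): offset=2, physical=[A,F,C,D,E,B,G,H,a], logical=[C,D,E,B,G,H,a,A,F]
After op 6 (swap(3, 8)): offset=2, physical=[A,B,C,D,E,F,G,H,a], logical=[C,D,E,F,G,H,a,A,B]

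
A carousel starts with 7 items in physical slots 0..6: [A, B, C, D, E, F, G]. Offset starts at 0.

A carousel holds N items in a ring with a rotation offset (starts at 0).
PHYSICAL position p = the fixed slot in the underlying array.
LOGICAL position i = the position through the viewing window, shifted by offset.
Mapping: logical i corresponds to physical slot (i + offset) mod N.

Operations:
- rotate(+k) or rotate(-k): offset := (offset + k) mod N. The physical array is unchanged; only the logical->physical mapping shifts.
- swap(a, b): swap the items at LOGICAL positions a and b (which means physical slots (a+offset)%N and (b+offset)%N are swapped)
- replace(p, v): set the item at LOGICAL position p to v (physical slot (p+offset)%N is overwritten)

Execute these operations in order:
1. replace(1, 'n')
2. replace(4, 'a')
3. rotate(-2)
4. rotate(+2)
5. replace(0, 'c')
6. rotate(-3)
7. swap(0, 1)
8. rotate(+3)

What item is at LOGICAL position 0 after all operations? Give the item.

Answer: c

Derivation:
After op 1 (replace(1, 'n')): offset=0, physical=[A,n,C,D,E,F,G], logical=[A,n,C,D,E,F,G]
After op 2 (replace(4, 'a')): offset=0, physical=[A,n,C,D,a,F,G], logical=[A,n,C,D,a,F,G]
After op 3 (rotate(-2)): offset=5, physical=[A,n,C,D,a,F,G], logical=[F,G,A,n,C,D,a]
After op 4 (rotate(+2)): offset=0, physical=[A,n,C,D,a,F,G], logical=[A,n,C,D,a,F,G]
After op 5 (replace(0, 'c')): offset=0, physical=[c,n,C,D,a,F,G], logical=[c,n,C,D,a,F,G]
After op 6 (rotate(-3)): offset=4, physical=[c,n,C,D,a,F,G], logical=[a,F,G,c,n,C,D]
After op 7 (swap(0, 1)): offset=4, physical=[c,n,C,D,F,a,G], logical=[F,a,G,c,n,C,D]
After op 8 (rotate(+3)): offset=0, physical=[c,n,C,D,F,a,G], logical=[c,n,C,D,F,a,G]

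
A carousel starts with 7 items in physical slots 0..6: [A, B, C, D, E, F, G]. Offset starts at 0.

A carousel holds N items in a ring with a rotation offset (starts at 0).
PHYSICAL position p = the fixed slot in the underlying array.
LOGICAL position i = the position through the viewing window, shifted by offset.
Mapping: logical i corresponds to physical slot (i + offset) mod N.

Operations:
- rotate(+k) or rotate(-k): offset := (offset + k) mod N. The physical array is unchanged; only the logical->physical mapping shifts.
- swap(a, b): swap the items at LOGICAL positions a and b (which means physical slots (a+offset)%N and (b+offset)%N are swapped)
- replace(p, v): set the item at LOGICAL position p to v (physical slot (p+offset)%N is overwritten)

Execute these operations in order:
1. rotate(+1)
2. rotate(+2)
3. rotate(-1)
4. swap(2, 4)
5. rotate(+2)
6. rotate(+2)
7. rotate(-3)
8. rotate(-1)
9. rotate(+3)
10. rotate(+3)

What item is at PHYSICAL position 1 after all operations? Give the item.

After op 1 (rotate(+1)): offset=1, physical=[A,B,C,D,E,F,G], logical=[B,C,D,E,F,G,A]
After op 2 (rotate(+2)): offset=3, physical=[A,B,C,D,E,F,G], logical=[D,E,F,G,A,B,C]
After op 3 (rotate(-1)): offset=2, physical=[A,B,C,D,E,F,G], logical=[C,D,E,F,G,A,B]
After op 4 (swap(2, 4)): offset=2, physical=[A,B,C,D,G,F,E], logical=[C,D,G,F,E,A,B]
After op 5 (rotate(+2)): offset=4, physical=[A,B,C,D,G,F,E], logical=[G,F,E,A,B,C,D]
After op 6 (rotate(+2)): offset=6, physical=[A,B,C,D,G,F,E], logical=[E,A,B,C,D,G,F]
After op 7 (rotate(-3)): offset=3, physical=[A,B,C,D,G,F,E], logical=[D,G,F,E,A,B,C]
After op 8 (rotate(-1)): offset=2, physical=[A,B,C,D,G,F,E], logical=[C,D,G,F,E,A,B]
After op 9 (rotate(+3)): offset=5, physical=[A,B,C,D,G,F,E], logical=[F,E,A,B,C,D,G]
After op 10 (rotate(+3)): offset=1, physical=[A,B,C,D,G,F,E], logical=[B,C,D,G,F,E,A]

Answer: B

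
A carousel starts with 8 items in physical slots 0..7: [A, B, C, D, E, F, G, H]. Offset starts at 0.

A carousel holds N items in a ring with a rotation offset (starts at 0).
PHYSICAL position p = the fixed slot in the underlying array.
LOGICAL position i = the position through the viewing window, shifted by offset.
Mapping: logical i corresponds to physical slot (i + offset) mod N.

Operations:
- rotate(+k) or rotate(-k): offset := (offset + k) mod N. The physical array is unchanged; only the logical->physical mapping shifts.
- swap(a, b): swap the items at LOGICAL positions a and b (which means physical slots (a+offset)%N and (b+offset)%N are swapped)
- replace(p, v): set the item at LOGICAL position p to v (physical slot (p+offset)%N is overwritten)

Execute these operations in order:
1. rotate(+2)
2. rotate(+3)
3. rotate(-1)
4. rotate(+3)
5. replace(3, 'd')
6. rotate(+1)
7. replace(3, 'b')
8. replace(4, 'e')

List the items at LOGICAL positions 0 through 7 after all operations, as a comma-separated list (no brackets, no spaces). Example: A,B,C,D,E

Answer: A,B,d,b,e,F,G,H

Derivation:
After op 1 (rotate(+2)): offset=2, physical=[A,B,C,D,E,F,G,H], logical=[C,D,E,F,G,H,A,B]
After op 2 (rotate(+3)): offset=5, physical=[A,B,C,D,E,F,G,H], logical=[F,G,H,A,B,C,D,E]
After op 3 (rotate(-1)): offset=4, physical=[A,B,C,D,E,F,G,H], logical=[E,F,G,H,A,B,C,D]
After op 4 (rotate(+3)): offset=7, physical=[A,B,C,D,E,F,G,H], logical=[H,A,B,C,D,E,F,G]
After op 5 (replace(3, 'd')): offset=7, physical=[A,B,d,D,E,F,G,H], logical=[H,A,B,d,D,E,F,G]
After op 6 (rotate(+1)): offset=0, physical=[A,B,d,D,E,F,G,H], logical=[A,B,d,D,E,F,G,H]
After op 7 (replace(3, 'b')): offset=0, physical=[A,B,d,b,E,F,G,H], logical=[A,B,d,b,E,F,G,H]
After op 8 (replace(4, 'e')): offset=0, physical=[A,B,d,b,e,F,G,H], logical=[A,B,d,b,e,F,G,H]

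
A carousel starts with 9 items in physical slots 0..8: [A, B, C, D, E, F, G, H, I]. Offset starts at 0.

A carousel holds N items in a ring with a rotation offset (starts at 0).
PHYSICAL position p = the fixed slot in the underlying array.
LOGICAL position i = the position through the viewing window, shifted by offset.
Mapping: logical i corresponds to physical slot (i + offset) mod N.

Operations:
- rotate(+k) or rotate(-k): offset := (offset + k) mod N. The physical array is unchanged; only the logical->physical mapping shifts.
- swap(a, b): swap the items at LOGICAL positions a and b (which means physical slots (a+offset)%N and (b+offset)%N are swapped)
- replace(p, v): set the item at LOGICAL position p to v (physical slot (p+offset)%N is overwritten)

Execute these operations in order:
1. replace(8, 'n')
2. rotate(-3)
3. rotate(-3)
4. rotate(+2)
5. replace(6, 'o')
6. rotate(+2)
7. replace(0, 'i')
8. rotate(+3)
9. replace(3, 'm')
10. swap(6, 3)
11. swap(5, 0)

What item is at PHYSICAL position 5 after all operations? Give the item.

After op 1 (replace(8, 'n')): offset=0, physical=[A,B,C,D,E,F,G,H,n], logical=[A,B,C,D,E,F,G,H,n]
After op 2 (rotate(-3)): offset=6, physical=[A,B,C,D,E,F,G,H,n], logical=[G,H,n,A,B,C,D,E,F]
After op 3 (rotate(-3)): offset=3, physical=[A,B,C,D,E,F,G,H,n], logical=[D,E,F,G,H,n,A,B,C]
After op 4 (rotate(+2)): offset=5, physical=[A,B,C,D,E,F,G,H,n], logical=[F,G,H,n,A,B,C,D,E]
After op 5 (replace(6, 'o')): offset=5, physical=[A,B,o,D,E,F,G,H,n], logical=[F,G,H,n,A,B,o,D,E]
After op 6 (rotate(+2)): offset=7, physical=[A,B,o,D,E,F,G,H,n], logical=[H,n,A,B,o,D,E,F,G]
After op 7 (replace(0, 'i')): offset=7, physical=[A,B,o,D,E,F,G,i,n], logical=[i,n,A,B,o,D,E,F,G]
After op 8 (rotate(+3)): offset=1, physical=[A,B,o,D,E,F,G,i,n], logical=[B,o,D,E,F,G,i,n,A]
After op 9 (replace(3, 'm')): offset=1, physical=[A,B,o,D,m,F,G,i,n], logical=[B,o,D,m,F,G,i,n,A]
After op 10 (swap(6, 3)): offset=1, physical=[A,B,o,D,i,F,G,m,n], logical=[B,o,D,i,F,G,m,n,A]
After op 11 (swap(5, 0)): offset=1, physical=[A,G,o,D,i,F,B,m,n], logical=[G,o,D,i,F,B,m,n,A]

Answer: F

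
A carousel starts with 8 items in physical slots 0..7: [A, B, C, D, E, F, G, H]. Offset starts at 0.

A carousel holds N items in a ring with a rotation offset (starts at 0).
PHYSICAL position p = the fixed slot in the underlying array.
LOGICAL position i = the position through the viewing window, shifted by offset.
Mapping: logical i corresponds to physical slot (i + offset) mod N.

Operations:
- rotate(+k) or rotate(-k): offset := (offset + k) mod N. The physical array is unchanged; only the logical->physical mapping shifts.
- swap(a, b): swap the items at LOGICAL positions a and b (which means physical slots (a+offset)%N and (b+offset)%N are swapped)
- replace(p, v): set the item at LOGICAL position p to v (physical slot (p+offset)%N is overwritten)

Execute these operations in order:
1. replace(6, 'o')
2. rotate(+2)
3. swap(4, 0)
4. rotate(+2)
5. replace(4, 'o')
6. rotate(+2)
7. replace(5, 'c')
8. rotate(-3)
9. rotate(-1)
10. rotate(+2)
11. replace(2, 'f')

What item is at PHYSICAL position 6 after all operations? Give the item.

Answer: f

Derivation:
After op 1 (replace(6, 'o')): offset=0, physical=[A,B,C,D,E,F,o,H], logical=[A,B,C,D,E,F,o,H]
After op 2 (rotate(+2)): offset=2, physical=[A,B,C,D,E,F,o,H], logical=[C,D,E,F,o,H,A,B]
After op 3 (swap(4, 0)): offset=2, physical=[A,B,o,D,E,F,C,H], logical=[o,D,E,F,C,H,A,B]
After op 4 (rotate(+2)): offset=4, physical=[A,B,o,D,E,F,C,H], logical=[E,F,C,H,A,B,o,D]
After op 5 (replace(4, 'o')): offset=4, physical=[o,B,o,D,E,F,C,H], logical=[E,F,C,H,o,B,o,D]
After op 6 (rotate(+2)): offset=6, physical=[o,B,o,D,E,F,C,H], logical=[C,H,o,B,o,D,E,F]
After op 7 (replace(5, 'c')): offset=6, physical=[o,B,o,c,E,F,C,H], logical=[C,H,o,B,o,c,E,F]
After op 8 (rotate(-3)): offset=3, physical=[o,B,o,c,E,F,C,H], logical=[c,E,F,C,H,o,B,o]
After op 9 (rotate(-1)): offset=2, physical=[o,B,o,c,E,F,C,H], logical=[o,c,E,F,C,H,o,B]
After op 10 (rotate(+2)): offset=4, physical=[o,B,o,c,E,F,C,H], logical=[E,F,C,H,o,B,o,c]
After op 11 (replace(2, 'f')): offset=4, physical=[o,B,o,c,E,F,f,H], logical=[E,F,f,H,o,B,o,c]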